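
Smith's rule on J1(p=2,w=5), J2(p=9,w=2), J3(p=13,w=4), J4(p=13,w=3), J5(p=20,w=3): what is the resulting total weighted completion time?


WSPT order (by p/w): J1 → J3 → J4 → J2 → J5
  J1: C=2, w·C=5×2=10
  J3: C=15, w·C=4×15=60
  J4: C=28, w·C=3×28=84
  J2: C=37, w·C=2×37=74
  J5: C=57, w·C=3×57=171
Σ w·C = 399
= 399


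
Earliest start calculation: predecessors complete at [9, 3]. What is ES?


ES = max of all predecessor completion times
Predecessors: [9, 3]
ES = max(9, 3)
= 9


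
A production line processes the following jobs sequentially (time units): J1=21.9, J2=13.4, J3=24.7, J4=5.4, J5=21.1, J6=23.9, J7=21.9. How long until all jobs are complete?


Sequential makespan: sum all processing times
= 21.9 + 13.4 + 24.7 + 5.4 + 21.1 + 23.9 + 21.9
= 132.3 time units


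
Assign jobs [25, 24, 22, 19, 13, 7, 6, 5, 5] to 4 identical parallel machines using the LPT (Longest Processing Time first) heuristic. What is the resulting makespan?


Jobs (LPT sorted): [25, 24, 22, 19, 13, 7, 6, 5, 5]
Machines: 4
  J=25 → Machine 1 (load: 0+25=25)
  J=24 → Machine 2 (load: 0+24=24)
  J=22 → Machine 3 (load: 0+22=22)
  J=19 → Machine 4 (load: 0+19=19)
  J=13 → Machine 4 (load: 19+13=32)
  J=7 → Machine 3 (load: 22+7=29)
  J=6 → Machine 2 (load: 24+6=30)
  J=5 → Machine 1 (load: 25+5=30)
  J=5 → Machine 3 (load: 29+5=34)
Machine loads: [30, 30, 34, 32]
Makespan = max = 34 time units


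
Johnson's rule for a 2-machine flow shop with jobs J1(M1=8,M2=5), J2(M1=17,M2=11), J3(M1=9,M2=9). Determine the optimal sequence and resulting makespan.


Johnson's rule:
Group 1 (M1≤M2, sort by M1): ['J3']
Group 2 (M1>M2, sort desc M2): ['J2', 'J1']
Sequence: J3 → J2 → J1
Makespan calculation:
  J3: M1 done=9, M2 done=18
  J2: M1 done=26, M2 done=37
  J1: M1 done=34, M2 done=42
= Sequence: J3 → J2 → J1, Makespan: 42


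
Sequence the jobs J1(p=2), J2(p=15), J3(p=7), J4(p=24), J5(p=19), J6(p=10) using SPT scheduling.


SPT: sort by shortest processing time
  J1: p=2
  J3: p=7
  J6: p=10
  J2: p=15
  J5: p=19
  J4: p=24
Order: J1 → J3 → J6 → J2 → J5 → J4


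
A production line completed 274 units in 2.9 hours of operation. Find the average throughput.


Throughput = units / time
= 274 / 2.9
= 94.5 units/hour


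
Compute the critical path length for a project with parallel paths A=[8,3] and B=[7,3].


Path A: 8 + 3 = 11
Path B: 7 + 3 = 10
Critical path = longest = max(11, 10)
= 11 (Path A)


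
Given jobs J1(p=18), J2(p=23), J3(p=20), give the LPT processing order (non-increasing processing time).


LPT: sort by longest processing time first
  J2: p=23
  J3: p=20
  J1: p=18
Order: J2 → J3 → J1


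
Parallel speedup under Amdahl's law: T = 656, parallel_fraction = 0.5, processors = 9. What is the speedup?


Amdahl's law: T_p = T × ((1-p) + p/N)
= 656 × ((1-0.5) + 0.5/9)
= 656 × (0.50 + 0.0556)
= 656 × 0.5556
= 364.44
Speedup = 656/364.44
= 1.80×


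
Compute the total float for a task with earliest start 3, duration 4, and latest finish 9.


EF = ES + duration = 3 + 4 = 7
LS = LF - duration = 9 - 4 = 5
Total Float = LF - EF = 9 - 7
(or LS - ES = 5 - 3)
= 2


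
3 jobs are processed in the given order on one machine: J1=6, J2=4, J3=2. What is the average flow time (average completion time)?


Completion times:
  J1: completes at 6
  J2: completes at 10
  J3: completes at 12
Sum = 28
Average = 28/3
= 9.33


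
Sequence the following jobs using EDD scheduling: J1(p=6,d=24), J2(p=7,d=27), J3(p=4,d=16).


EDD: sort by earliest due date
  J3: d=16, p=4
  J1: d=24, p=6
  J2: d=27, p=7
Order: J3 → J1 → J2


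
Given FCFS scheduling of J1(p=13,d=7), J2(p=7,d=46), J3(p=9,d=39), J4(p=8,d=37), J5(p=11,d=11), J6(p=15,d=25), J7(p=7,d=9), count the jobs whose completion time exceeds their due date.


Completion vs due date:
  J1: C=13, d=7 → TARDY
  J2: C=20, d=46 → on time
  J3: C=29, d=39 → on time
  J4: C=37, d=37 → on time
  J5: C=48, d=11 → TARDY
  J6: C=63, d=25 → TARDY
  J7: C=70, d=9 → TARDY
Tardy jobs: J1, J5, J6, J7
Count = 4


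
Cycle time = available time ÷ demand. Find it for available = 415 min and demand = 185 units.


Cycle time = available time / demand
= 415 / 185
= 2.24 min/unit


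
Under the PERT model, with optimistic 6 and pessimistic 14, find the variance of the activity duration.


σ² = ((p - o) / 6)² = (p - o)² / 36
= (14 - 6)² / 36
= 8² / 36
= 64 / 36
= 1.7778


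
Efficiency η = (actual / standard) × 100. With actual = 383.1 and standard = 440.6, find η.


Efficiency = (actual / standard) × 100
= (383.1 / 440.6) × 100
= 86.9%


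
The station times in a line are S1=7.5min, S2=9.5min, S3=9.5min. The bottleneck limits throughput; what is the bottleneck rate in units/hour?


Bottleneck = longest station time
Station times: [7.5, 9.5, 9.5]
Max = 9.5 min
Rate = 60 / 9.5
= 6.32 units/hour (bottleneck: 9.5min)


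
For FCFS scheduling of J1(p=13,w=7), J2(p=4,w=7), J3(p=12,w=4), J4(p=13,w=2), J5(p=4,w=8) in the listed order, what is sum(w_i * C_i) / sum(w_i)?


Completion times:
  J1: C=13, w×C=7×13=91
  J2: C=17, w×C=7×17=119
  J3: C=29, w×C=4×29=116
  J4: C=42, w×C=2×42=84
  J5: C=46, w×C=8×46=368
Sum w×C = 778
Sum w = 28
Weighted avg = 778/28
= 27.79


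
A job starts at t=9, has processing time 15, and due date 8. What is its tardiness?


Completion = start + processing = 9 + 15 = 24
Tardiness = max(0, C - d) = max(0, 24 - 8)
= max(0, 16)
= 16


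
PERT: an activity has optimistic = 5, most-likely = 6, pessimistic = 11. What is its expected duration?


te = (o + 4m + p) / 6
= (5 + 4×6 + 11) / 6
= (5 + 24 + 11) / 6
= 40 / 6
= 6.67


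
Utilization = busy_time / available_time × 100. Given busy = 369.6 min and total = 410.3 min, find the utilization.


Utilization = busy / total × 100
= 369.6 / 410.3 × 100
= 90.1%


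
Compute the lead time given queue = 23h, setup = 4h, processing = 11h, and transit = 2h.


Lead time = queue + setup + processing + transit
= 23 + 4 + 11 + 2
= 40 hours


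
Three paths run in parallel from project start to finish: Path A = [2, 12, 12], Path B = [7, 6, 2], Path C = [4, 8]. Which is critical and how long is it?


Path A: 2 + 12 + 12 = 26
Path B: 7 + 6 + 2 = 15
Path C: 4 + 8 = 12
Critical path = longest = max(26, 15, 12)
= 26 (Path A)


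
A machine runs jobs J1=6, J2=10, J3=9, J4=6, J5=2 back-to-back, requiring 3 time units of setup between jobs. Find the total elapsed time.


Makespan = Σ processing + (n-1) × setup
= (6 + 10 + 9 + 6 + 2) + (5-1)×3
= 33 + 12
= 45 time units


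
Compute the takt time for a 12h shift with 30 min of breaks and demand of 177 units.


Available = 12×60 - 30 = 690 min
Takt time = 690 / 177
= 3.90 min/unit


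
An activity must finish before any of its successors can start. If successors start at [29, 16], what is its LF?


LF = min of all successor start times
Successors start at: [29, 16]
LF = min(29, 16)
= 16


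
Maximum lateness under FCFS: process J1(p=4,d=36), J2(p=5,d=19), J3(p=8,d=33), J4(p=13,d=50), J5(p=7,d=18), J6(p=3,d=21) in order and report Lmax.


Lateness per job (L = C - d):
  J1: C=4, d=36, L=-32
  J2: C=9, d=19, L=-10
  J3: C=17, d=33, L=-16
  J4: C=30, d=50, L=-20
  J5: C=37, d=18, L=19
  J6: C=40, d=21, L=19
Lmax = max(-32, -10, -16, -20, 19, 19)
= 19


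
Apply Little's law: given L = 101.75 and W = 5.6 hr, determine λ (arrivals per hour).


Little's law: L = λW → λ = L / W
= 101.75 / 5.6
= 18.17 per hour


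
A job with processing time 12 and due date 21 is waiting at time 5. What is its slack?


Slack = due - current_time - processing
= 21 - 5 - 12
= 4


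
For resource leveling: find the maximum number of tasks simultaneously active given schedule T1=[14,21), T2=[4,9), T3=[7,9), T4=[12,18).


Check each time point for overlaps:
  t=7: 2 tasks active (T2, T3)
Max concurrent = 2


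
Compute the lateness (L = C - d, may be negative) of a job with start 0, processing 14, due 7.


Completion = 0 + 14 = 14
Lateness = C - d = 14 - 7
= 7


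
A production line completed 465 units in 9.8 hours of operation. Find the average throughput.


Throughput = units / time
= 465 / 9.8
= 47.4 units/hour


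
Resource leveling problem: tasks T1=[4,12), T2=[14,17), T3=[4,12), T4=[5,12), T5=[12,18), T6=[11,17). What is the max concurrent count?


Check each time point for overlaps:
  t=11: 4 tasks active (T1, T3, T4, T6)
Max concurrent = 4


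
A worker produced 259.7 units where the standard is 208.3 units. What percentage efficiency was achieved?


Efficiency = (actual / standard) × 100
= (259.7 / 208.3) × 100
= 124.7%


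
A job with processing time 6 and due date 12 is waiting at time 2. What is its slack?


Slack = due - current_time - processing
= 12 - 2 - 6
= 4


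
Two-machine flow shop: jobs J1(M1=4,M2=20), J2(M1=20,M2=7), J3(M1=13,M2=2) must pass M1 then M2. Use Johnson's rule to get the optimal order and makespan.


Johnson's rule:
Group 1 (M1≤M2, sort by M1): ['J1']
Group 2 (M1>M2, sort desc M2): ['J2', 'J3']
Sequence: J1 → J2 → J3
Makespan calculation:
  J1: M1 done=4, M2 done=24
  J2: M1 done=24, M2 done=31
  J3: M1 done=37, M2 done=39
= Sequence: J1 → J2 → J3, Makespan: 39


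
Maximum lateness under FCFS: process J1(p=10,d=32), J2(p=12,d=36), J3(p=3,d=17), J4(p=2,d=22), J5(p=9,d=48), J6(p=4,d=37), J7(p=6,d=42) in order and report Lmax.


Lateness per job (L = C - d):
  J1: C=10, d=32, L=-22
  J2: C=22, d=36, L=-14
  J3: C=25, d=17, L=8
  J4: C=27, d=22, L=5
  J5: C=36, d=48, L=-12
  J6: C=40, d=37, L=3
  J7: C=46, d=42, L=4
Lmax = max(-22, -14, 8, 5, -12, 3, 4)
= 8


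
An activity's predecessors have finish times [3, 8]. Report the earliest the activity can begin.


ES = max of all predecessor completion times
Predecessors: [3, 8]
ES = max(3, 8)
= 8


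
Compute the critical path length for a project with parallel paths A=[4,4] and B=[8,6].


Path A: 4 + 4 = 8
Path B: 8 + 6 = 14
Critical path = longest = max(8, 14)
= 14 (Path B)


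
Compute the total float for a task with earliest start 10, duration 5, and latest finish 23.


EF = ES + duration = 10 + 5 = 15
LS = LF - duration = 23 - 5 = 18
Total Float = LF - EF = 23 - 15
(or LS - ES = 18 - 10)
= 8


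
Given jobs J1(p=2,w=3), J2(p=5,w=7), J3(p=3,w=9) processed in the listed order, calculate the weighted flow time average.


Completion times:
  J1: C=2, w×C=3×2=6
  J2: C=7, w×C=7×7=49
  J3: C=10, w×C=9×10=90
Sum w×C = 145
Sum w = 19
Weighted avg = 145/19
= 7.63


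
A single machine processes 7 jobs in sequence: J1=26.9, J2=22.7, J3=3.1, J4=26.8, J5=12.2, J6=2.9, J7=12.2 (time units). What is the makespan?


Sequential makespan: sum all processing times
= 26.9 + 22.7 + 3.1 + 26.8 + 12.2 + 2.9 + 12.2
= 106.8 time units


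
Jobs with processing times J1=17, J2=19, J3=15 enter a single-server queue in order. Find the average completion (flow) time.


Completion times:
  J1: completes at 17
  J2: completes at 36
  J3: completes at 51
Sum = 104
Average = 104/3
= 34.67


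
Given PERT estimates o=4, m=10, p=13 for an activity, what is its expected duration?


te = (o + 4m + p) / 6
= (4 + 4×10 + 13) / 6
= (4 + 40 + 13) / 6
= 57 / 6
= 9.50


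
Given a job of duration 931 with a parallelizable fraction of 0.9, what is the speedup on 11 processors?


Amdahl's law: T_p = T × ((1-p) + p/N)
= 931 × ((1-0.9) + 0.9/11)
= 931 × (0.10 + 0.0818)
= 931 × 0.1818
= 169.27
Speedup = 931/169.27
= 5.50×


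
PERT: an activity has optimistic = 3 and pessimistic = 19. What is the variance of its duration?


σ² = ((p - o) / 6)² = (p - o)² / 36
= (19 - 3)² / 36
= 16² / 36
= 256 / 36
= 7.1111


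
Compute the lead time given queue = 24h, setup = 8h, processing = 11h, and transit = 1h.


Lead time = queue + setup + processing + transit
= 24 + 8 + 11 + 1
= 44 hours


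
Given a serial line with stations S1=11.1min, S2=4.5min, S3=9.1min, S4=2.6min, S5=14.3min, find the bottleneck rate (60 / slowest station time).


Bottleneck = longest station time
Station times: [11.1, 4.5, 9.1, 2.6, 14.3]
Max = 14.3 min
Rate = 60 / 14.3
= 4.20 units/hour (bottleneck: 14.3min)


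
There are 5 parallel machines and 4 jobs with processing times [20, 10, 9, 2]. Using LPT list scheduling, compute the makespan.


Jobs (LPT sorted): [20, 10, 9, 2]
Machines: 5
  J=20 → Machine 1 (load: 0+20=20)
  J=10 → Machine 2 (load: 0+10=10)
  J=9 → Machine 3 (load: 0+9=9)
  J=2 → Machine 4 (load: 0+2=2)
Machine loads: [20, 10, 9, 2, 0]
Makespan = max = 20 time units


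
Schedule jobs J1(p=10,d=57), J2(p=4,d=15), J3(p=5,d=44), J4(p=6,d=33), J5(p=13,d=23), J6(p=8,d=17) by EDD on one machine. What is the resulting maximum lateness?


EDD order: J2 → J6 → J5 → J4 → J3 → J1
Completion and lateness:
  J2: C=4, d=15, L=4-15=-11
  J6: C=12, d=17, L=12-17=-5
  J5: C=25, d=23, L=25-23=2
  J4: C=31, d=33, L=31-33=-2
  J3: C=36, d=44, L=36-44=-8
  J1: C=46, d=57, L=46-57=-11
Lmax = max(-11, -5, 2, -2, -8, -11)
= 2


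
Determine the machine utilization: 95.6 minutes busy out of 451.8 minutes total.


Utilization = busy / total × 100
= 95.6 / 451.8 × 100
= 21.2%


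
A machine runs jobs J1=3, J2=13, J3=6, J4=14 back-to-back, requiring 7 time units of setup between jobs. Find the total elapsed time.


Makespan = Σ processing + (n-1) × setup
= (3 + 13 + 6 + 14) + (4-1)×7
= 36 + 21
= 57 time units


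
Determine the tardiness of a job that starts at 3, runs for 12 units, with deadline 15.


Completion = start + processing = 3 + 12 = 15
Tardiness = max(0, C - d) = max(0, 15 - 15)
= max(0, 0)
= 0


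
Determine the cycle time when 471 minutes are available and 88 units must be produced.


Cycle time = available time / demand
= 471 / 88
= 5.35 min/unit


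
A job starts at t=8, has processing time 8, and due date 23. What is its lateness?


Completion = 8 + 8 = 16
Lateness = C - d = 16 - 23
= -7


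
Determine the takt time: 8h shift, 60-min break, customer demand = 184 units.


Available = 8×60 - 60 = 420 min
Takt time = 420 / 184
= 2.28 min/unit


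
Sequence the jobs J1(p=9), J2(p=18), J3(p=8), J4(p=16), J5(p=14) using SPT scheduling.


SPT: sort by shortest processing time
  J3: p=8
  J1: p=9
  J5: p=14
  J4: p=16
  J2: p=18
Order: J3 → J1 → J5 → J4 → J2


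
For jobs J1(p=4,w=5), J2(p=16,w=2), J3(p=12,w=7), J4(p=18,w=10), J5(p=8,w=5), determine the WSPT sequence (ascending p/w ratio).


WSPT (Smith's rule): sort by p/w ascending
  J1: p/w = 4/5 = 0.800
  J5: p/w = 8/5 = 1.600
  J3: p/w = 12/7 = 1.714
  J4: p/w = 18/10 = 1.800
  J2: p/w = 16/2 = 8.000
Order: J1 → J5 → J3 → J4 → J2


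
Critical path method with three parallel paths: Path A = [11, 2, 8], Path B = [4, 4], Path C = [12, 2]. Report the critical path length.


Path A: 11 + 2 + 8 = 21
Path B: 4 + 4 = 8
Path C: 12 + 2 = 14
Critical path = longest = max(21, 8, 14)
= 21 (Path A)


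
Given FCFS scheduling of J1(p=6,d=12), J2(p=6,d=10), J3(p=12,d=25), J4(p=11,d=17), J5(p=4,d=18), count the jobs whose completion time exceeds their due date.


Completion vs due date:
  J1: C=6, d=12 → on time
  J2: C=12, d=10 → TARDY
  J3: C=24, d=25 → on time
  J4: C=35, d=17 → TARDY
  J5: C=39, d=18 → TARDY
Tardy jobs: J2, J4, J5
Count = 3


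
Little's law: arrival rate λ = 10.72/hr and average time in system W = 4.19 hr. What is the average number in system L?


Little's law: L = λ × W
= 10.72 × 4.19
= 44.92


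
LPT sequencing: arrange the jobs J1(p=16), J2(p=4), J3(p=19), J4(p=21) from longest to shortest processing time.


LPT: sort by longest processing time first
  J4: p=21
  J3: p=19
  J1: p=16
  J2: p=4
Order: J4 → J3 → J1 → J2


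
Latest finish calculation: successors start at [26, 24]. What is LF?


LF = min of all successor start times
Successors start at: [26, 24]
LF = min(26, 24)
= 24


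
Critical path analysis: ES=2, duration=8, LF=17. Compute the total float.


EF = ES + duration = 2 + 8 = 10
LS = LF - duration = 17 - 8 = 9
Total Float = LF - EF = 17 - 10
(or LS - ES = 9 - 2)
= 7


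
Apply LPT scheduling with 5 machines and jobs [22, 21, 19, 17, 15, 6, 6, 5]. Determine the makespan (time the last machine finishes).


Jobs (LPT sorted): [22, 21, 19, 17, 15, 6, 6, 5]
Machines: 5
  J=22 → Machine 1 (load: 0+22=22)
  J=21 → Machine 2 (load: 0+21=21)
  J=19 → Machine 3 (load: 0+19=19)
  J=17 → Machine 4 (load: 0+17=17)
  J=15 → Machine 5 (load: 0+15=15)
  J=6 → Machine 5 (load: 15+6=21)
  J=6 → Machine 4 (load: 17+6=23)
  J=5 → Machine 3 (load: 19+5=24)
Machine loads: [22, 21, 24, 23, 21]
Makespan = max = 24 time units


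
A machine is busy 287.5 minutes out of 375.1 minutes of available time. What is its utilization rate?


Utilization = busy / total × 100
= 287.5 / 375.1 × 100
= 76.6%


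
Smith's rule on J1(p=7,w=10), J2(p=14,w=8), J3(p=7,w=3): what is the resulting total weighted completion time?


WSPT order (by p/w): J1 → J2 → J3
  J1: C=7, w·C=10×7=70
  J2: C=21, w·C=8×21=168
  J3: C=28, w·C=3×28=84
Σ w·C = 322
= 322


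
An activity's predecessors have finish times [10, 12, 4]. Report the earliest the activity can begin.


ES = max of all predecessor completion times
Predecessors: [10, 12, 4]
ES = max(10, 12, 4)
= 12


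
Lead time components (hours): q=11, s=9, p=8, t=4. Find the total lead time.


Lead time = queue + setup + processing + transit
= 11 + 9 + 8 + 4
= 32 hours


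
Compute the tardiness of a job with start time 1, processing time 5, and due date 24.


Completion = start + processing = 1 + 5 = 6
Tardiness = max(0, C - d) = max(0, 6 - 24)
= max(0, -18)
= 0


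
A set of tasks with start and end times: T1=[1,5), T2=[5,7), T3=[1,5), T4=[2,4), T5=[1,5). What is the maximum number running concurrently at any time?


Check each time point for overlaps:
  t=2: 4 tasks active (T1, T3, T4, T5)
Max concurrent = 4


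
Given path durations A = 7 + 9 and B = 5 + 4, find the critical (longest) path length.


Path A: 7 + 9 = 16
Path B: 5 + 4 = 9
Critical path = longest = max(16, 9)
= 16 (Path A)


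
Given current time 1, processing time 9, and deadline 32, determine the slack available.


Slack = due - current_time - processing
= 32 - 1 - 9
= 22


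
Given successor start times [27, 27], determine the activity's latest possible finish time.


LF = min of all successor start times
Successors start at: [27, 27]
LF = min(27, 27)
= 27


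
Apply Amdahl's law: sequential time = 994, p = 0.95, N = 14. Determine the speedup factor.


Amdahl's law: T_p = T × ((1-p) + p/N)
= 994 × ((1-0.95) + 0.95/14)
= 994 × (0.05 + 0.0679)
= 994 × 0.1179
= 117.15
Speedup = 994/117.15
= 8.48×


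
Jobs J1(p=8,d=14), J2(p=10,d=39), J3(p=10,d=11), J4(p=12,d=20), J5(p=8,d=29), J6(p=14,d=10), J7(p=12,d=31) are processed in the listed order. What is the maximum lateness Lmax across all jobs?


Lateness per job (L = C - d):
  J1: C=8, d=14, L=-6
  J2: C=18, d=39, L=-21
  J3: C=28, d=11, L=17
  J4: C=40, d=20, L=20
  J5: C=48, d=29, L=19
  J6: C=62, d=10, L=52
  J7: C=74, d=31, L=43
Lmax = max(-6, -21, 17, 20, 19, 52, 43)
= 52


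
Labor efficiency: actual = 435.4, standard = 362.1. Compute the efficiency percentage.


Efficiency = (actual / standard) × 100
= (435.4 / 362.1) × 100
= 120.2%


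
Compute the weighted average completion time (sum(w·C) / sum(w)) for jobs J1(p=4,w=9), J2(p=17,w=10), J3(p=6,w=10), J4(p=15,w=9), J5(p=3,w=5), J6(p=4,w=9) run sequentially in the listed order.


Completion times:
  J1: C=4, w×C=9×4=36
  J2: C=21, w×C=10×21=210
  J3: C=27, w×C=10×27=270
  J4: C=42, w×C=9×42=378
  J5: C=45, w×C=5×45=225
  J6: C=49, w×C=9×49=441
Sum w×C = 1560
Sum w = 52
Weighted avg = 1560/52
= 30.00


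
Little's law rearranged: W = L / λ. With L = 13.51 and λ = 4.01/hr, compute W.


Little's law: L = λW → W = L / λ
= 13.51 / 4.01
= 3.37 hours


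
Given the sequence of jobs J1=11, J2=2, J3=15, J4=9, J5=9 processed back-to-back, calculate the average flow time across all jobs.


Completion times:
  J1: completes at 11
  J2: completes at 13
  J3: completes at 28
  J4: completes at 37
  J5: completes at 46
Sum = 135
Average = 135/5
= 27.00


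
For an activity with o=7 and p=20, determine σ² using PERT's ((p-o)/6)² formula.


σ² = ((p - o) / 6)² = (p - o)² / 36
= (20 - 7)² / 36
= 13² / 36
= 169 / 36
= 4.6944


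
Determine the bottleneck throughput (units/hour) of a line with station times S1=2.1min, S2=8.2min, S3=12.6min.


Bottleneck = longest station time
Station times: [2.1, 8.2, 12.6]
Max = 12.6 min
Rate = 60 / 12.6
= 4.76 units/hour (bottleneck: 12.6min)


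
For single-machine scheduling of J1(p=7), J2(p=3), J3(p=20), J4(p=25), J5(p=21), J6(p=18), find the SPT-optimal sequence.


SPT: sort by shortest processing time
  J2: p=3
  J1: p=7
  J6: p=18
  J3: p=20
  J5: p=21
  J4: p=25
Order: J2 → J1 → J6 → J3 → J5 → J4


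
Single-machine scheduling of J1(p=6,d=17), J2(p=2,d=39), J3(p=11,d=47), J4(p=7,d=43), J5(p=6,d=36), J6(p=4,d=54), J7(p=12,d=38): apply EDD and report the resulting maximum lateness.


EDD order: J1 → J5 → J7 → J2 → J4 → J3 → J6
Completion and lateness:
  J1: C=6, d=17, L=6-17=-11
  J5: C=12, d=36, L=12-36=-24
  J7: C=24, d=38, L=24-38=-14
  J2: C=26, d=39, L=26-39=-13
  J4: C=33, d=43, L=33-43=-10
  J3: C=44, d=47, L=44-47=-3
  J6: C=48, d=54, L=48-54=-6
Lmax = max(-11, -24, -14, -13, -10, -3, -6)
= -3


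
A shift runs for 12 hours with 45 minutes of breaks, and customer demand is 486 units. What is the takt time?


Available = 12×60 - 45 = 675 min
Takt time = 675 / 486
= 1.39 min/unit


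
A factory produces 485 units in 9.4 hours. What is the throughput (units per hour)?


Throughput = units / time
= 485 / 9.4
= 51.6 units/hour


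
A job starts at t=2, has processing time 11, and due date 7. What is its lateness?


Completion = 2 + 11 = 13
Lateness = C - d = 13 - 7
= 6


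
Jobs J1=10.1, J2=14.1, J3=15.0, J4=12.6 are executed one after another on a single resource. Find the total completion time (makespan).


Sequential makespan: sum all processing times
= 10.1 + 14.1 + 15.0 + 12.6
= 51.8 time units


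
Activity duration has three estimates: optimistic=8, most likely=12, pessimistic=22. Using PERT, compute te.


te = (o + 4m + p) / 6
= (8 + 4×12 + 22) / 6
= (8 + 48 + 22) / 6
= 78 / 6
= 13.00


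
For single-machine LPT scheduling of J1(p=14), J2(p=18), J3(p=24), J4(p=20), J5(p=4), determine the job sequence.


LPT: sort by longest processing time first
  J3: p=24
  J4: p=20
  J2: p=18
  J1: p=14
  J5: p=4
Order: J3 → J4 → J2 → J1 → J5


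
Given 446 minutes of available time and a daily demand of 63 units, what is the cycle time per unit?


Cycle time = available time / demand
= 446 / 63
= 7.08 min/unit


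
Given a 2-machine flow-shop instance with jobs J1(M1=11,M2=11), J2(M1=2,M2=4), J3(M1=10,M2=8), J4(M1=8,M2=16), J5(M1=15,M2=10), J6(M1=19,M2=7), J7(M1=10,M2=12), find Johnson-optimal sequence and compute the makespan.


Johnson's rule:
Group 1 (M1≤M2, sort by M1): ['J2', 'J4', 'J7', 'J1']
Group 2 (M1>M2, sort desc M2): ['J5', 'J3', 'J6']
Sequence: J2 → J4 → J7 → J1 → J5 → J3 → J6
Makespan calculation:
  J2: M1 done=2, M2 done=6
  J4: M1 done=10, M2 done=26
  J7: M1 done=20, M2 done=38
  J1: M1 done=31, M2 done=49
  J5: M1 done=46, M2 done=59
  J3: M1 done=56, M2 done=67
  J6: M1 done=75, M2 done=82
= Sequence: J2 → J4 → J7 → J1 → J5 → J3 → J6, Makespan: 82


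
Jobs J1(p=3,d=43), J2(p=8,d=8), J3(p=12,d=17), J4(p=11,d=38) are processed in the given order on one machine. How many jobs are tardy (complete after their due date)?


Completion vs due date:
  J1: C=3, d=43 → on time
  J2: C=11, d=8 → TARDY
  J3: C=23, d=17 → TARDY
  J4: C=34, d=38 → on time
Tardy jobs: J2, J3
Count = 2


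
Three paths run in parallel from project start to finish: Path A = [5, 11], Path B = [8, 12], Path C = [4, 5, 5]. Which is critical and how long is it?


Path A: 5 + 11 = 16
Path B: 8 + 12 = 20
Path C: 4 + 5 + 5 = 14
Critical path = longest = max(16, 20, 14)
= 20 (Path B)


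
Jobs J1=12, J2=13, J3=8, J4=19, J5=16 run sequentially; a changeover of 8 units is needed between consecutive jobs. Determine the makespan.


Makespan = Σ processing + (n-1) × setup
= (12 + 13 + 8 + 19 + 16) + (5-1)×8
= 68 + 32
= 100 time units


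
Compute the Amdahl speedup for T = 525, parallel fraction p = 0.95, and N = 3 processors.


Amdahl's law: T_p = T × ((1-p) + p/N)
= 525 × ((1-0.95) + 0.95/3)
= 525 × (0.05 + 0.3167)
= 525 × 0.3667
= 192.50
Speedup = 525/192.50
= 2.73×


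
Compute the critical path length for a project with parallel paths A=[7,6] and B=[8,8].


Path A: 7 + 6 = 13
Path B: 8 + 8 = 16
Critical path = longest = max(13, 16)
= 16 (Path B)


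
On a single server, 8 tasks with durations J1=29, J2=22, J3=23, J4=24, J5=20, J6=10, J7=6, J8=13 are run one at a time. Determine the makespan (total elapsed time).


Sequential makespan: sum all processing times
= 29 + 22 + 23 + 24 + 20 + 10 + 6 + 13
= 147 time units


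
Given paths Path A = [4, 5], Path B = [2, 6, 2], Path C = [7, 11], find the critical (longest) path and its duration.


Path A: 4 + 5 = 9
Path B: 2 + 6 + 2 = 10
Path C: 7 + 11 = 18
Critical path = longest = max(9, 10, 18)
= 18 (Path C)


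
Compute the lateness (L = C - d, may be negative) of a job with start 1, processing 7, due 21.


Completion = 1 + 7 = 8
Lateness = C - d = 8 - 21
= -13


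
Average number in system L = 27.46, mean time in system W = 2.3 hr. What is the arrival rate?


Little's law: L = λW → λ = L / W
= 27.46 / 2.3
= 11.94 per hour


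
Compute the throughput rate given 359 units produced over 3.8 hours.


Throughput = units / time
= 359 / 3.8
= 94.5 units/hour


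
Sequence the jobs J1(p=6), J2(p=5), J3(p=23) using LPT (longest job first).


LPT: sort by longest processing time first
  J3: p=23
  J1: p=6
  J2: p=5
Order: J3 → J1 → J2


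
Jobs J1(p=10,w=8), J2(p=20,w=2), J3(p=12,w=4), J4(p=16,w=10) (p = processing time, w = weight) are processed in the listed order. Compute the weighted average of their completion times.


Completion times:
  J1: C=10, w×C=8×10=80
  J2: C=30, w×C=2×30=60
  J3: C=42, w×C=4×42=168
  J4: C=58, w×C=10×58=580
Sum w×C = 888
Sum w = 24
Weighted avg = 888/24
= 37.00


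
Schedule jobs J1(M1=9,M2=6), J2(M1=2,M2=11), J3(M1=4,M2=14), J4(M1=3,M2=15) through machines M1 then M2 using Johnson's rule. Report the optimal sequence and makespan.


Johnson's rule:
Group 1 (M1≤M2, sort by M1): ['J2', 'J4', 'J3']
Group 2 (M1>M2, sort desc M2): ['J1']
Sequence: J2 → J4 → J3 → J1
Makespan calculation:
  J2: M1 done=2, M2 done=13
  J4: M1 done=5, M2 done=28
  J3: M1 done=9, M2 done=42
  J1: M1 done=18, M2 done=48
= Sequence: J2 → J4 → J3 → J1, Makespan: 48


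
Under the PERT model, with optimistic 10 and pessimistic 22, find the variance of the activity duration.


σ² = ((p - o) / 6)² = (p - o)² / 36
= (22 - 10)² / 36
= 12² / 36
= 144 / 36
= 4.0000


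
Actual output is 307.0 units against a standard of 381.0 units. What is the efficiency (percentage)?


Efficiency = (actual / standard) × 100
= (307.0 / 381.0) × 100
= 80.6%


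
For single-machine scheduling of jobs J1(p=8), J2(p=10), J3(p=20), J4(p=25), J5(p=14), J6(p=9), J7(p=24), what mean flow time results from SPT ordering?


SPT order: J1 → J6 → J2 → J5 → J3 → J7 → J4
Completion times:
  J1: C=8
  J6: C=17
  J2: C=27
  J5: C=41
  J3: C=61
  J7: C=85
  J4: C=110
Sum = 349, n = 7
Mean flow = 349/7
= 49.86


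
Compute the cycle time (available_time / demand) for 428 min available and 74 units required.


Cycle time = available time / demand
= 428 / 74
= 5.78 min/unit


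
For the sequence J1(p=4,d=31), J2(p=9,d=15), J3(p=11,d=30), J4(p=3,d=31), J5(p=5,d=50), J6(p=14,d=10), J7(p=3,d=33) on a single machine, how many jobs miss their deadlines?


Completion vs due date:
  J1: C=4, d=31 → on time
  J2: C=13, d=15 → on time
  J3: C=24, d=30 → on time
  J4: C=27, d=31 → on time
  J5: C=32, d=50 → on time
  J6: C=46, d=10 → TARDY
  J7: C=49, d=33 → TARDY
Tardy jobs: J6, J7
Count = 2


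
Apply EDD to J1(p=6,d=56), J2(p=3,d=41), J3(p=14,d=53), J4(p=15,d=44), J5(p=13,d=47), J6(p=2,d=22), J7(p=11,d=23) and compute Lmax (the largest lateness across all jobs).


EDD order: J6 → J7 → J2 → J4 → J5 → J3 → J1
Completion and lateness:
  J6: C=2, d=22, L=2-22=-20
  J7: C=13, d=23, L=13-23=-10
  J2: C=16, d=41, L=16-41=-25
  J4: C=31, d=44, L=31-44=-13
  J5: C=44, d=47, L=44-47=-3
  J3: C=58, d=53, L=58-53=5
  J1: C=64, d=56, L=64-56=8
Lmax = max(-20, -10, -25, -13, -3, 5, 8)
= 8


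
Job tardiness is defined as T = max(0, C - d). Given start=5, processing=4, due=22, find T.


Completion = start + processing = 5 + 4 = 9
Tardiness = max(0, C - d) = max(0, 9 - 22)
= max(0, -13)
= 0


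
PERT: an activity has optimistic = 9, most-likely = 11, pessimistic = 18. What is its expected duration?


te = (o + 4m + p) / 6
= (9 + 4×11 + 18) / 6
= (9 + 44 + 18) / 6
= 71 / 6
= 11.83


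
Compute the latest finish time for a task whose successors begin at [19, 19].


LF = min of all successor start times
Successors start at: [19, 19]
LF = min(19, 19)
= 19


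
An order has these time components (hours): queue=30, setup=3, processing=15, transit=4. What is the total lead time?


Lead time = queue + setup + processing + transit
= 30 + 3 + 15 + 4
= 52 hours


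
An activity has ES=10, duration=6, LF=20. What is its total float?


EF = ES + duration = 10 + 6 = 16
LS = LF - duration = 20 - 6 = 14
Total Float = LF - EF = 20 - 16
(or LS - ES = 14 - 10)
= 4


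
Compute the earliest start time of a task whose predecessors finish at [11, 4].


ES = max of all predecessor completion times
Predecessors: [11, 4]
ES = max(11, 4)
= 11


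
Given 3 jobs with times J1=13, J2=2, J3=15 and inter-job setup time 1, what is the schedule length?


Makespan = Σ processing + (n-1) × setup
= (13 + 2 + 15) + (3-1)×1
= 30 + 2
= 32 time units


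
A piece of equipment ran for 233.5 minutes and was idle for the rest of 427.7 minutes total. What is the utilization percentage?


Utilization = busy / total × 100
= 233.5 / 427.7 × 100
= 54.6%


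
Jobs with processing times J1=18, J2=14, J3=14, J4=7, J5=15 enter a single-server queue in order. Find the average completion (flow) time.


Completion times:
  J1: completes at 18
  J2: completes at 32
  J3: completes at 46
  J4: completes at 53
  J5: completes at 68
Sum = 217
Average = 217/5
= 43.40


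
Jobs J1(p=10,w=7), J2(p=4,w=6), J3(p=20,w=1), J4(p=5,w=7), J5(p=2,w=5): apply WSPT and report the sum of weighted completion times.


WSPT order (by p/w): J5 → J2 → J4 → J1 → J3
  J5: C=2, w·C=5×2=10
  J2: C=6, w·C=6×6=36
  J4: C=11, w·C=7×11=77
  J1: C=21, w·C=7×21=147
  J3: C=41, w·C=1×41=41
Σ w·C = 311
= 311


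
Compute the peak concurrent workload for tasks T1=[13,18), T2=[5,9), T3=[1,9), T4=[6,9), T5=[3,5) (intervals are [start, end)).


Check each time point for overlaps:
  t=6: 3 tasks active (T2, T3, T4)
Max concurrent = 3


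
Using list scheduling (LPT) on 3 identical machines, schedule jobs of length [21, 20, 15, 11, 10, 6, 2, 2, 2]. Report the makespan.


Jobs (LPT sorted): [21, 20, 15, 11, 10, 6, 2, 2, 2]
Machines: 3
  J=21 → Machine 1 (load: 0+21=21)
  J=20 → Machine 2 (load: 0+20=20)
  J=15 → Machine 3 (load: 0+15=15)
  J=11 → Machine 3 (load: 15+11=26)
  J=10 → Machine 2 (load: 20+10=30)
  J=6 → Machine 1 (load: 21+6=27)
  J=2 → Machine 3 (load: 26+2=28)
  J=2 → Machine 1 (load: 27+2=29)
  J=2 → Machine 3 (load: 28+2=30)
Machine loads: [29, 30, 30]
Makespan = max = 30 time units


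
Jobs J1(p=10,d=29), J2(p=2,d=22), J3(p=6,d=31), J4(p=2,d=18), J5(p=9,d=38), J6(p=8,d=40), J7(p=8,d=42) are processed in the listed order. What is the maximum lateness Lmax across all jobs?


Lateness per job (L = C - d):
  J1: C=10, d=29, L=-19
  J2: C=12, d=22, L=-10
  J3: C=18, d=31, L=-13
  J4: C=20, d=18, L=2
  J5: C=29, d=38, L=-9
  J6: C=37, d=40, L=-3
  J7: C=45, d=42, L=3
Lmax = max(-19, -10, -13, 2, -9, -3, 3)
= 3


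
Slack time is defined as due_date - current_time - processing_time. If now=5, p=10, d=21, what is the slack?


Slack = due - current_time - processing
= 21 - 5 - 10
= 6


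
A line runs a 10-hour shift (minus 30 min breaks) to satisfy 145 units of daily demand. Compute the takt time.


Available = 10×60 - 30 = 570 min
Takt time = 570 / 145
= 3.93 min/unit


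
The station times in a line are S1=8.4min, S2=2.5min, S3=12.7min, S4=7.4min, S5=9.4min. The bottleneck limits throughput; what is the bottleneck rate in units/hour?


Bottleneck = longest station time
Station times: [8.4, 2.5, 12.7, 7.4, 9.4]
Max = 12.7 min
Rate = 60 / 12.7
= 4.72 units/hour (bottleneck: 12.7min)


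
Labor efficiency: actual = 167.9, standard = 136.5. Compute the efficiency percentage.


Efficiency = (actual / standard) × 100
= (167.9 / 136.5) × 100
= 123.0%


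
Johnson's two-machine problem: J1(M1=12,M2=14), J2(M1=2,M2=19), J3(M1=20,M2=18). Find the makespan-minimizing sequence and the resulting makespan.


Johnson's rule:
Group 1 (M1≤M2, sort by M1): ['J2', 'J1']
Group 2 (M1>M2, sort desc M2): ['J3']
Sequence: J2 → J1 → J3
Makespan calculation:
  J2: M1 done=2, M2 done=21
  J1: M1 done=14, M2 done=35
  J3: M1 done=34, M2 done=53
= Sequence: J2 → J1 → J3, Makespan: 53


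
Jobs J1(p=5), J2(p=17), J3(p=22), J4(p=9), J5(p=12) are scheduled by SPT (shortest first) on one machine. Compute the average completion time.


SPT order: J1 → J4 → J5 → J2 → J3
Completion times:
  J1: C=5
  J4: C=14
  J5: C=26
  J2: C=43
  J3: C=65
Sum = 153, n = 5
Mean flow = 153/5
= 30.60


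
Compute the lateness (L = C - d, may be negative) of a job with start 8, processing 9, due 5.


Completion = 8 + 9 = 17
Lateness = C - d = 17 - 5
= 12


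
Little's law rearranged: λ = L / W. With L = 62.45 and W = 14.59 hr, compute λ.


Little's law: L = λW → λ = L / W
= 62.45 / 14.59
= 4.28 per hour


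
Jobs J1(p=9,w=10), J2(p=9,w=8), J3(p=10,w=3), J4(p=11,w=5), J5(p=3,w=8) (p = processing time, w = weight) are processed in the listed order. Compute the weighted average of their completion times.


Completion times:
  J1: C=9, w×C=10×9=90
  J2: C=18, w×C=8×18=144
  J3: C=28, w×C=3×28=84
  J4: C=39, w×C=5×39=195
  J5: C=42, w×C=8×42=336
Sum w×C = 849
Sum w = 34
Weighted avg = 849/34
= 24.97


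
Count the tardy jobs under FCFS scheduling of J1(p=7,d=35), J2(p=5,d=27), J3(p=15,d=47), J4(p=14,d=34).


Completion vs due date:
  J1: C=7, d=35 → on time
  J2: C=12, d=27 → on time
  J3: C=27, d=47 → on time
  J4: C=41, d=34 → TARDY
Tardy jobs: J4
Count = 1


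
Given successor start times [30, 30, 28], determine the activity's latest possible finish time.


LF = min of all successor start times
Successors start at: [30, 30, 28]
LF = min(30, 30, 28)
= 28


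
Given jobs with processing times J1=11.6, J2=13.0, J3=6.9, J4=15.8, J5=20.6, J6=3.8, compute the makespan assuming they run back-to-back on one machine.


Sequential makespan: sum all processing times
= 11.6 + 13.0 + 6.9 + 15.8 + 20.6 + 3.8
= 71.7 time units


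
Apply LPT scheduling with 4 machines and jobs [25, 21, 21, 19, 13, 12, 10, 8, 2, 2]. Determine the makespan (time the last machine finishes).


Jobs (LPT sorted): [25, 21, 21, 19, 13, 12, 10, 8, 2, 2]
Machines: 4
  J=25 → Machine 1 (load: 0+25=25)
  J=21 → Machine 2 (load: 0+21=21)
  J=21 → Machine 3 (load: 0+21=21)
  J=19 → Machine 4 (load: 0+19=19)
  J=13 → Machine 4 (load: 19+13=32)
  J=12 → Machine 2 (load: 21+12=33)
  J=10 → Machine 3 (load: 21+10=31)
  J=8 → Machine 1 (load: 25+8=33)
  J=2 → Machine 3 (load: 31+2=33)
  J=2 → Machine 4 (load: 32+2=34)
Machine loads: [33, 33, 33, 34]
Makespan = max = 34 time units


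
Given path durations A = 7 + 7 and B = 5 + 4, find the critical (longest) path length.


Path A: 7 + 7 = 14
Path B: 5 + 4 = 9
Critical path = longest = max(14, 9)
= 14 (Path A)


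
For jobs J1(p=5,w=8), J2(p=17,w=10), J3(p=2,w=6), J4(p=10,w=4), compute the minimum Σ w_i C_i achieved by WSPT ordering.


WSPT order (by p/w): J3 → J1 → J2 → J4
  J3: C=2, w·C=6×2=12
  J1: C=7, w·C=8×7=56
  J2: C=24, w·C=10×24=240
  J4: C=34, w·C=4×34=136
Σ w·C = 444
= 444


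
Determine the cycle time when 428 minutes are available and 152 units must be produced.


Cycle time = available time / demand
= 428 / 152
= 2.82 min/unit


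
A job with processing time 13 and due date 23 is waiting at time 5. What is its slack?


Slack = due - current_time - processing
= 23 - 5 - 13
= 5


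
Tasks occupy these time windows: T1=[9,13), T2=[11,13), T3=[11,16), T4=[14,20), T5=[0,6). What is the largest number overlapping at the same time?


Check each time point for overlaps:
  t=11: 3 tasks active (T1, T2, T3)
Max concurrent = 3


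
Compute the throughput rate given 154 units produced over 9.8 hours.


Throughput = units / time
= 154 / 9.8
= 15.7 units/hour


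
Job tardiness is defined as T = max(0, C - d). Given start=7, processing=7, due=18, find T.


Completion = start + processing = 7 + 7 = 14
Tardiness = max(0, C - d) = max(0, 14 - 18)
= max(0, -4)
= 0


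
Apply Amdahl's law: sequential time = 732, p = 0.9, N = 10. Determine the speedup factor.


Amdahl's law: T_p = T × ((1-p) + p/N)
= 732 × ((1-0.9) + 0.9/10)
= 732 × (0.10 + 0.0900)
= 732 × 0.1900
= 139.08
Speedup = 732/139.08
= 5.26×


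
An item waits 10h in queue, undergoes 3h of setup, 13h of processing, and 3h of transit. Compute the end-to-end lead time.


Lead time = queue + setup + processing + transit
= 10 + 3 + 13 + 3
= 29 hours


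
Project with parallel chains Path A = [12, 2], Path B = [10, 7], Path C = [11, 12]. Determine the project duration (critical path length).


Path A: 12 + 2 = 14
Path B: 10 + 7 = 17
Path C: 11 + 12 = 23
Critical path = longest = max(14, 17, 23)
= 23 (Path C)


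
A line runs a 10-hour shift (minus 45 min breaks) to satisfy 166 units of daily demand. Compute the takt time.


Available = 10×60 - 45 = 555 min
Takt time = 555 / 166
= 3.34 min/unit


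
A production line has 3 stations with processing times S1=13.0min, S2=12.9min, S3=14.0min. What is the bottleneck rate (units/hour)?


Bottleneck = longest station time
Station times: [13.0, 12.9, 14.0]
Max = 14.0 min
Rate = 60 / 14.0
= 4.29 units/hour (bottleneck: 14.0min)


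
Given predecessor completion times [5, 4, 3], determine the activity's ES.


ES = max of all predecessor completion times
Predecessors: [5, 4, 3]
ES = max(5, 4, 3)
= 5


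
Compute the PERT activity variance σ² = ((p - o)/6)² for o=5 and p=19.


σ² = ((p - o) / 6)² = (p - o)² / 36
= (19 - 5)² / 36
= 14² / 36
= 196 / 36
= 5.4444


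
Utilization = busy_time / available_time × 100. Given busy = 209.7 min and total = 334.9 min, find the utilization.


Utilization = busy / total × 100
= 209.7 / 334.9 × 100
= 62.6%


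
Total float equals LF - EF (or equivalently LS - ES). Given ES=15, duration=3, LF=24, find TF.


EF = ES + duration = 15 + 3 = 18
LS = LF - duration = 24 - 3 = 21
Total Float = LF - EF = 24 - 18
(or LS - ES = 21 - 15)
= 6


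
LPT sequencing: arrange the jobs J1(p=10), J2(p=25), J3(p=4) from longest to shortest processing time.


LPT: sort by longest processing time first
  J2: p=25
  J1: p=10
  J3: p=4
Order: J2 → J1 → J3
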